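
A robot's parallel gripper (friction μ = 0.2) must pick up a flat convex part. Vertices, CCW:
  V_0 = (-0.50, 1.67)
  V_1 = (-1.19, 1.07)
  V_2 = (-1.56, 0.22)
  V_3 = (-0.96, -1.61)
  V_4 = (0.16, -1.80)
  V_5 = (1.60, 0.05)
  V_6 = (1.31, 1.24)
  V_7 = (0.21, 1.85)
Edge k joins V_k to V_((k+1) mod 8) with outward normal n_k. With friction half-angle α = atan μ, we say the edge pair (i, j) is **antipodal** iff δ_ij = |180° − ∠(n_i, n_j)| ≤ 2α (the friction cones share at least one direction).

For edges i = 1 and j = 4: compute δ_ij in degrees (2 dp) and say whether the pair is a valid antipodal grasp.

δ = 14.37°, valid

α = atan 0.2 = 11.31°;  2α = 22.62°
edge 1: e_1 = (-0.37, -0.85);  n_1 = (-0.9169, +0.3991)
edge 4: e_4 = (+1.44, +1.85);  n_4 = (+0.7891, -0.6142)
∠(n_1, n_4) = 165.63°
δ = |180° − 165.63°| = 14.37°
14.37° ≤ 2α = 22.62°  →  valid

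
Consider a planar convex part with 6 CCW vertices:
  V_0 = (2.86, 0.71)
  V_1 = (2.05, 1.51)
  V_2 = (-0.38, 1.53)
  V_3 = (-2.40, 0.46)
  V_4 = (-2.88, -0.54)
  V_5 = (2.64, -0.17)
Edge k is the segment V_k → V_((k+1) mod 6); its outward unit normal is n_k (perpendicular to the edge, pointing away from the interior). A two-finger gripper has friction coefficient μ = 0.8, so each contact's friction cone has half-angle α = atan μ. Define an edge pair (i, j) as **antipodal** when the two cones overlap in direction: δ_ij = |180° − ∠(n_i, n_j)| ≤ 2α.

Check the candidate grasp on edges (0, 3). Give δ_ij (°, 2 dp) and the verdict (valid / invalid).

δ = 71.00°, valid

α = atan 0.8 = 38.66°;  2α = 77.32°
edge 0: e_0 = (-0.81, +0.80);  n_0 = (+0.7027, +0.7115)
edge 3: e_3 = (-0.48, -1.00);  n_3 = (-0.9015, +0.4327)
∠(n_0, n_3) = 109.00°
δ = |180° − 109.00°| = 71.00°
71.00° ≤ 2α = 77.32°  →  valid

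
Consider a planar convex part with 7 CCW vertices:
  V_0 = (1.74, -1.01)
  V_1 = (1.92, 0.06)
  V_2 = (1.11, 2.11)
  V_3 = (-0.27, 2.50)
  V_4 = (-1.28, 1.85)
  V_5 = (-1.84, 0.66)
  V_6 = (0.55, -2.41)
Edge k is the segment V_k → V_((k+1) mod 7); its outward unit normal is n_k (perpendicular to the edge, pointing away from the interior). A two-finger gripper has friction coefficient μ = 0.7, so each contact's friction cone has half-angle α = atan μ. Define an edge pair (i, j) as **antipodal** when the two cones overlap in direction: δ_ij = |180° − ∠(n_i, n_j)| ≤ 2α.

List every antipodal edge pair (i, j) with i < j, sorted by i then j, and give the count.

count = 9; pairs: (0,3), (0,4), (0,5), (1,4), (1,5), (2,5), (2,6), (3,6), (4,6)

α = atan 0.7 = 34.99°;  2α = 69.98°
n_0 = (+0.9861, -0.1659)
n_1 = (+0.9300, +0.3675)
n_2 = (+0.2720, +0.9623)
n_3 = (-0.5412, +0.8409)
n_4 = (-0.9048, +0.4258)
n_5 = (-0.7891, -0.6143)
n_6 = (+0.7619, -0.6476)
  (0,1): δ = 148.89°  ·
  (0,2): δ = 96.23°  ·
  (0,3): δ = 47.69°  ✓
  (0,4): δ = 15.65°  ✓
  (0,5): δ = 47.45°  ✓
  (0,6): δ = 149.18°  ·
  (1,2): δ = 127.34°  ·
  (1,3): δ = 78.80°  ·
  (1,4): δ = 46.76°  ✓
  (1,5): δ = 16.34°  ✓
  (1,6): δ = 118.08°  ·
  (2,3): δ = 131.46°  ·
  (2,4): δ = 99.42°  ·
  (2,5): δ = 36.32°  ✓
  (2,6): δ = 65.42°  ✓
  (3,4): δ = 147.97°  ·
  (3,5): δ = 84.86°  ·
  (3,6): δ = 16.87°  ✓
  (4,5): δ = 116.90°  ·
  (4,6): δ = 15.16°  ✓
  (5,6): δ = 78.27°  ·
antipodal pairs: 9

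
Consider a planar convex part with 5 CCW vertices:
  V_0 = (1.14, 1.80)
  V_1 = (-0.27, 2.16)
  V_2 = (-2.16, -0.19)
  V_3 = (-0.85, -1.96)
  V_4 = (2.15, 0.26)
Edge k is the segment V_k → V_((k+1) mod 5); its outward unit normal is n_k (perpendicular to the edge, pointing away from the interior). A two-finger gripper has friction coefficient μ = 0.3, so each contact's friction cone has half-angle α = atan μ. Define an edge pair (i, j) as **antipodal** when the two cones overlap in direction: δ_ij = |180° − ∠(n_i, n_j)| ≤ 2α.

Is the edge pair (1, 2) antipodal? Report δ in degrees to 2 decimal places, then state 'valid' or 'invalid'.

α = atan 0.3 = 16.70°;  2α = 33.40°
edge 1: e_1 = (-1.89, -2.35);  n_1 = (-0.7792, +0.6267)
edge 2: e_2 = (+1.31, -1.77);  n_2 = (-0.8038, -0.5949)
∠(n_1, n_2) = 75.31°
δ = |180° − 75.31°| = 104.69°
104.69° > 2α = 33.40°  →  invalid

δ = 104.69°, invalid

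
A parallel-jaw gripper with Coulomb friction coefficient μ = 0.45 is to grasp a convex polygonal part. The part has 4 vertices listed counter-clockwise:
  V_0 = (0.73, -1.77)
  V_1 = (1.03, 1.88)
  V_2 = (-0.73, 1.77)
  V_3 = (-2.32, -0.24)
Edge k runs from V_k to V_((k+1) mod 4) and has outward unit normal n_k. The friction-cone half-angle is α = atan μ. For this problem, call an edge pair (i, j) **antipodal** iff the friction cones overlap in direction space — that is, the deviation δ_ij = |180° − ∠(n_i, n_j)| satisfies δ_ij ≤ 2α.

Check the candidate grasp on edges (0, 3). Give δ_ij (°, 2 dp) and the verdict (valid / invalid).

δ = 68.06°, invalid

α = atan 0.45 = 24.23°;  2α = 48.46°
edge 0: e_0 = (+0.30, +3.65);  n_0 = (+0.9966, -0.0819)
edge 3: e_3 = (+3.05, -1.53);  n_3 = (-0.4484, -0.8938)
∠(n_0, n_3) = 111.94°
δ = |180° − 111.94°| = 68.06°
68.06° > 2α = 48.46°  →  invalid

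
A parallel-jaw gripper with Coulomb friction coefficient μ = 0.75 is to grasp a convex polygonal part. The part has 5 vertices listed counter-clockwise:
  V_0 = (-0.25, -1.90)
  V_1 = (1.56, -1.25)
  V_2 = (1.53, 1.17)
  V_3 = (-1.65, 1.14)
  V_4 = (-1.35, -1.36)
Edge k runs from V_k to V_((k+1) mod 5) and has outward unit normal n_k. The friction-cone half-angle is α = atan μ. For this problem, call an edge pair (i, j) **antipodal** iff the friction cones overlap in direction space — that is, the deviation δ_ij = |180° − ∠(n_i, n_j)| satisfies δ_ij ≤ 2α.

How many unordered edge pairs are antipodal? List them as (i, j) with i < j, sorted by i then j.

count = 4; pairs: (0,2), (1,3), (1,4), (2,4)

α = atan 0.75 = 36.87°;  2α = 73.74°
n_0 = (+0.3380, -0.9412)
n_1 = (+0.9999, +0.0124)
n_2 = (-0.0094, +1.0000)
n_3 = (-0.9929, -0.1191)
n_4 = (-0.4407, -0.8977)
  (0,1): δ = 109.04°  ·
  (0,2): δ = 19.21°  ✓
  (0,3): δ = 77.09°  ·
  (0,4): δ = 134.10°  ·
  (1,2): δ = 90.17°  ·
  (1,3): δ = 6.13°  ✓
  (1,4): δ = 63.14°  ✓
  (2,3): δ = 83.70°  ·
  (2,4): δ = 26.69°  ✓
  (3,4): δ = 122.99°  ·
antipodal pairs: 4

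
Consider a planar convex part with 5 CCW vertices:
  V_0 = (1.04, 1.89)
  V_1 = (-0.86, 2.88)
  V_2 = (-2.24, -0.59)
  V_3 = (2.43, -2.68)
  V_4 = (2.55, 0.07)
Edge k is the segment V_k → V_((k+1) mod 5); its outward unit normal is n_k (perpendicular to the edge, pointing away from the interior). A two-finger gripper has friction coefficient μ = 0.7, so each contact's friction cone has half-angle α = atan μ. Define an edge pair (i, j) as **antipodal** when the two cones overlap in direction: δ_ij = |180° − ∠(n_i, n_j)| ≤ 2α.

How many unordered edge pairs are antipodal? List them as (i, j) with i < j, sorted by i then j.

count = 5; pairs: (0,2), (1,3), (1,4), (2,3), (2,4)

α = atan 0.7 = 34.99°;  2α = 69.98°
n_0 = (+0.4621, +0.8868)
n_1 = (-0.9292, +0.3695)
n_2 = (-0.4085, -0.9128)
n_3 = (+0.9990, -0.0436)
n_4 = (+0.7696, +0.6385)
  (0,1): δ = 84.17°  ·
  (0,2): δ = 3.41°  ✓
  (0,3): δ = 115.02°  ·
  (0,4): δ = 157.20°  ·
  (1,2): δ = 92.42°  ·
  (1,3): δ = 19.19°  ✓
  (1,4): δ = 61.37°  ✓
  (2,3): δ = 68.39°  ✓
  (2,4): δ = 26.21°  ✓
  (3,4): δ = 137.82°  ·
antipodal pairs: 5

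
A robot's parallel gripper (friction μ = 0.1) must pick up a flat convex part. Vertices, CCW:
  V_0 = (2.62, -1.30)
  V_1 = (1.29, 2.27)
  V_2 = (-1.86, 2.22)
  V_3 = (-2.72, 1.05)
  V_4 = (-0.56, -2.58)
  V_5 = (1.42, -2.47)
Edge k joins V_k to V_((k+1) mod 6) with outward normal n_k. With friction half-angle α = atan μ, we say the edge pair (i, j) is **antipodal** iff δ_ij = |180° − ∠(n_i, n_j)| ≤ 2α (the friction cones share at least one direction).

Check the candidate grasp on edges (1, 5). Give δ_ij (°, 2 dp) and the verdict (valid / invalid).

δ = 43.37°, invalid

α = atan 0.1 = 5.71°;  2α = 11.42°
edge 1: e_1 = (-3.15, -0.05);  n_1 = (-0.0159, +0.9999)
edge 5: e_5 = (+1.20, +1.17);  n_5 = (+0.6981, -0.7160)
∠(n_1, n_5) = 136.63°
δ = |180° − 136.63°| = 43.37°
43.37° > 2α = 11.42°  →  invalid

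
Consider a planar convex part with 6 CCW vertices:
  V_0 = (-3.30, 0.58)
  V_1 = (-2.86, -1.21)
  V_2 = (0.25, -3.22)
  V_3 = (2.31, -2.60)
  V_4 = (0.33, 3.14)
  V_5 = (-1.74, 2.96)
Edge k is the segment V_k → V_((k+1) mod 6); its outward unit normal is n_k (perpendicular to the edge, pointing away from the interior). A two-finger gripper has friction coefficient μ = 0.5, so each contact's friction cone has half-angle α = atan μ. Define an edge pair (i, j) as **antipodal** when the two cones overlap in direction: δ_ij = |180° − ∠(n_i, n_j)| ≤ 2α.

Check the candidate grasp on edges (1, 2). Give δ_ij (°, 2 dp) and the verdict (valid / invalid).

α = atan 0.5 = 26.57°;  2α = 53.13°
edge 1: e_1 = (+3.11, -2.01);  n_1 = (-0.5428, -0.8399)
edge 2: e_2 = (+2.06, +0.62);  n_2 = (+0.2882, -0.9576)
∠(n_1, n_2) = 49.62°
δ = |180° − 49.62°| = 130.38°
130.38° > 2α = 53.13°  →  invalid

δ = 130.38°, invalid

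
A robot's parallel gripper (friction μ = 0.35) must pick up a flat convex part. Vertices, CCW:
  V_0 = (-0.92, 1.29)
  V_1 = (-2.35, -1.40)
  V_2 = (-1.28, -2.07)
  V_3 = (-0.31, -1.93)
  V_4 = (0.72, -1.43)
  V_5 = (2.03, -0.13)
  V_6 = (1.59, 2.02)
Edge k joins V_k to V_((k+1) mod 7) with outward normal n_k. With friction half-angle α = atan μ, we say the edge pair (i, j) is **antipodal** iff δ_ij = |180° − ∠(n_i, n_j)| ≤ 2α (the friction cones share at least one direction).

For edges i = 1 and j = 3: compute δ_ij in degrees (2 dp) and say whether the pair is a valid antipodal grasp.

α = atan 0.35 = 19.29°;  2α = 38.58°
edge 1: e_1 = (+1.07, -0.67);  n_1 = (-0.5307, -0.8476)
edge 3: e_3 = (+1.03, +0.50);  n_3 = (+0.4367, -0.8996)
∠(n_1, n_3) = 57.95°
δ = |180° − 57.95°| = 122.05°
122.05° > 2α = 38.58°  →  invalid

δ = 122.05°, invalid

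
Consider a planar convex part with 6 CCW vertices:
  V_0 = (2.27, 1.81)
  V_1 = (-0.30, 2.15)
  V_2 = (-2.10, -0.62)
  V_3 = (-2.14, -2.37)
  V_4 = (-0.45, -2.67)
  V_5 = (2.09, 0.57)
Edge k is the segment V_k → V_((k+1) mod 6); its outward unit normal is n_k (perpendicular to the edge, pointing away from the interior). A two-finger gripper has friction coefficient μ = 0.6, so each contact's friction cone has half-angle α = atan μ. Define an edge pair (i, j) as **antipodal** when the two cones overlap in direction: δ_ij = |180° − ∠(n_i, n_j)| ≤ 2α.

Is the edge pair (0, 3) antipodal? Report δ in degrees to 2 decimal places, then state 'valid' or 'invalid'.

α = atan 0.6 = 30.96°;  2α = 61.93°
edge 0: e_0 = (-2.57, +0.34);  n_0 = (+0.1312, +0.9914)
edge 3: e_3 = (+1.69, -0.30);  n_3 = (-0.1748, -0.9846)
∠(n_0, n_3) = 177.47°
δ = |180° − 177.47°| = 2.53°
2.53° ≤ 2α = 61.93°  →  valid

δ = 2.53°, valid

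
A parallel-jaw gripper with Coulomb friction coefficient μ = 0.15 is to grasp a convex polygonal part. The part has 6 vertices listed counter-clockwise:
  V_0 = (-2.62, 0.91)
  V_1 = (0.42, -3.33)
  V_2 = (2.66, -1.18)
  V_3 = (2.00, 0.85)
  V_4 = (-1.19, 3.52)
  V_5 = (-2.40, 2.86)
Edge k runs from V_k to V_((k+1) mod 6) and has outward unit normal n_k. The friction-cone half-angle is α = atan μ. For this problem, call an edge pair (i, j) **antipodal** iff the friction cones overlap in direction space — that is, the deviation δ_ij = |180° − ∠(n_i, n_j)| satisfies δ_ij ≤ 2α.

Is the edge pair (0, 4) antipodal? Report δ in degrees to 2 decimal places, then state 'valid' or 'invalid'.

δ = 82.97°, invalid

α = atan 0.15 = 8.53°;  2α = 17.06°
edge 0: e_0 = (+3.04, -4.24);  n_0 = (-0.8127, -0.5827)
edge 4: e_4 = (-1.21, -0.66);  n_4 = (-0.4789, +0.8779)
∠(n_0, n_4) = 97.03°
δ = |180° − 97.03°| = 82.97°
82.97° > 2α = 17.06°  →  invalid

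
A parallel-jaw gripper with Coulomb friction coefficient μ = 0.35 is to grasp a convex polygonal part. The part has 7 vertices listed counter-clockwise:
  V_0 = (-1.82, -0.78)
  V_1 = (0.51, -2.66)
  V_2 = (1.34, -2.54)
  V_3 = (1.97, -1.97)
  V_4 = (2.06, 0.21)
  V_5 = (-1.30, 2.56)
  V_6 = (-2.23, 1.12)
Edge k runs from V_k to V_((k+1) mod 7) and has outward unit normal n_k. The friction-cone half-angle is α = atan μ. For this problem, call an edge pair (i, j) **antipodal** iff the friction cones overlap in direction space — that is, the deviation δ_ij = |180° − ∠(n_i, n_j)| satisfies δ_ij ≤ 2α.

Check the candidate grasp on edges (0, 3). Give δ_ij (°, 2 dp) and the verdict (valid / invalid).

δ = 53.47°, invalid

α = atan 0.35 = 19.29°;  2α = 38.58°
edge 0: e_0 = (+2.33, -1.88);  n_0 = (-0.6279, -0.7783)
edge 3: e_3 = (+0.09, +2.18);  n_3 = (+0.9991, -0.0412)
∠(n_0, n_3) = 126.53°
δ = |180° − 126.53°| = 53.47°
53.47° > 2α = 38.58°  →  invalid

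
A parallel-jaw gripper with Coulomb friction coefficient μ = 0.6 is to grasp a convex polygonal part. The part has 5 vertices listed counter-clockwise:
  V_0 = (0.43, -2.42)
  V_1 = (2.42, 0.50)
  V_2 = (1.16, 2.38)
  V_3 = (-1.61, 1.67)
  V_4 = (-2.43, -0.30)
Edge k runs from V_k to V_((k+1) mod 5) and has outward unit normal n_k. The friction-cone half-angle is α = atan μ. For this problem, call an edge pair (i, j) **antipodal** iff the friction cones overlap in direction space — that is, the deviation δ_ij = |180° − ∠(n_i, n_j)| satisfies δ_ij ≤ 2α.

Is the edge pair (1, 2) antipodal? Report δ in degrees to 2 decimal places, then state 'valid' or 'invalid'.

δ = 109.45°, invalid

α = atan 0.6 = 30.96°;  2α = 61.93°
edge 1: e_1 = (-1.26, +1.88);  n_1 = (+0.8307, +0.5567)
edge 2: e_2 = (-2.77, -0.71);  n_2 = (-0.2483, +0.9687)
∠(n_1, n_2) = 70.55°
δ = |180° − 70.55°| = 109.45°
109.45° > 2α = 61.93°  →  invalid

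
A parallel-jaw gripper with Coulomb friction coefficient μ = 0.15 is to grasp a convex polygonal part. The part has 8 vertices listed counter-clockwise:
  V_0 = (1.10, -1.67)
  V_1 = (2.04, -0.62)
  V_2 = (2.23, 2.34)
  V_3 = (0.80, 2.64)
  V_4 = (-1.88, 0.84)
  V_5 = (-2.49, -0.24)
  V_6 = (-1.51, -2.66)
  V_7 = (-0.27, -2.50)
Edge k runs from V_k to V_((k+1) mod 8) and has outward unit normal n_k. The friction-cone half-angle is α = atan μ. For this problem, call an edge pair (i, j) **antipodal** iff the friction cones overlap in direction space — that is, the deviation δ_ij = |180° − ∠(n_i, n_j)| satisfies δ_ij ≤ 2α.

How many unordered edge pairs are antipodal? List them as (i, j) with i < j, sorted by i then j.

count = 3; pairs: (0,3), (0,4), (3,7)

α = atan 0.15 = 8.53°;  2α = 17.06°
n_0 = (+0.7451, -0.6670)
n_1 = (+0.9979, -0.0641)
n_2 = (+0.2053, +0.9787)
n_3 = (-0.5576, +0.8301)
n_4 = (-0.8707, +0.4918)
n_5 = (-0.9269, -0.3753)
n_6 = (+0.1280, -0.9918)
n_7 = (+0.5182, -0.8553)
  (0,1): δ = 141.84°  ·
  (0,2): δ = 60.01°  ·
  (0,3): δ = 14.28°  ✓
  (0,4): δ = 12.38°  ✓
  (0,5): δ = 63.88°  ·
  (0,6): δ = 139.19°  ·
  (0,7): δ = 163.05°  ·
  (1,2): δ = 98.18°  ·
  (1,3): δ = 52.44°  ·
  (1,4): δ = 25.79°  ·
  (1,5): δ = 25.72°  ·
  (1,6): δ = 101.03°  ·
  (1,7): δ = 124.88°  ·
  (2,3): δ = 134.26°  ·
  (2,4): δ = 107.61°  ·
  (2,5): δ = 56.11°  ·
  (2,6): δ = 19.20°  ·
  (2,7): δ = 43.06°  ·
  (3,4): δ = 153.35°  ·
  (3,5): δ = 101.84°  ·
  (3,6): δ = 26.53°  ·
  (3,7): δ = 2.68°  ✓
  (4,5): δ = 128.50°  ·
  (4,6): δ = 53.19°  ·
  (4,7): δ = 29.33°  ·
  (5,6): δ = 104.69°  ·
  (5,7): δ = 80.84°  ·
  (6,7): δ = 156.14°  ·
antipodal pairs: 3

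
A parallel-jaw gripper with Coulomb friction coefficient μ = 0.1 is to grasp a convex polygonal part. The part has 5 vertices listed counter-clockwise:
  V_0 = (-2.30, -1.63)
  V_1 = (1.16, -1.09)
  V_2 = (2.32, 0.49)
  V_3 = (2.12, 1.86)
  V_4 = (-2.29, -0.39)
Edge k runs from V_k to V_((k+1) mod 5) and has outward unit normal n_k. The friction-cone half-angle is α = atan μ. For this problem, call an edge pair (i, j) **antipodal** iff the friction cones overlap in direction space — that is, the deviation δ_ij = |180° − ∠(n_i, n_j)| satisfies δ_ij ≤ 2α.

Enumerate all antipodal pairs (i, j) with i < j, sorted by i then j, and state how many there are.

count = 1; pairs: (2,4)

α = atan 0.1 = 5.71°;  2α = 11.42°
n_0 = (+0.1542, -0.9880)
n_1 = (+0.8061, -0.5918)
n_2 = (+0.9895, +0.1445)
n_3 = (-0.4545, +0.8908)
n_4 = (-1.0000, +0.0081)
  (0,1): δ = 135.16°  ·
  (0,2): δ = 90.56°  ·
  (0,3): δ = 18.16°  ·
  (0,4): δ = 80.67°  ·
  (1,2): δ = 135.41°  ·
  (1,3): δ = 26.68°  ·
  (1,4): δ = 35.82°  ·
  (2,3): δ = 71.27°  ·
  (2,4): δ = 8.77°  ✓
  (3,4): δ = 117.49°  ·
antipodal pairs: 1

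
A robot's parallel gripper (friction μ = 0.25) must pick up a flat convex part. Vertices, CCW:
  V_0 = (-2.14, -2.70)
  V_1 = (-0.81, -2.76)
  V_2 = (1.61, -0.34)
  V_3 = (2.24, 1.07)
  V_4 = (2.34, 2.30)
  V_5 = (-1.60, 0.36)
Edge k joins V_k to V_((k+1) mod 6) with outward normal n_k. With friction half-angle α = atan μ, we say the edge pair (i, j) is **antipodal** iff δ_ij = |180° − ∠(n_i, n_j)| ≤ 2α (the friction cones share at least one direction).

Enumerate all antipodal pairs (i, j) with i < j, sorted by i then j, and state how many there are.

α = atan 0.25 = 14.04°;  2α = 28.07°
n_0 = (-0.0451, -0.9990)
n_1 = (+0.7071, -0.7071)
n_2 = (+0.9130, -0.4079)
n_3 = (+0.9967, -0.0810)
n_4 = (-0.4417, +0.8971)
n_5 = (-0.9848, +0.1738)
  (0,1): δ = 132.42°  ·
  (0,2): δ = 111.49°  ·
  (0,3): δ = 92.06°  ·
  (0,4): δ = 28.80°  ·
  (0,5): δ = 82.58°  ·
  (1,2): δ = 159.08°  ·
  (1,3): δ = 139.65°  ·
  (1,4): δ = 18.79°  ✓
  (1,5): δ = 34.99°  ·
  (2,3): δ = 160.57°  ·
  (2,4): δ = 39.71°  ·
  (2,5): δ = 14.07°  ✓
  (3,4): δ = 59.14°  ·
  (3,5): δ = 5.36°  ✓
  (4,5): δ = 126.22°  ·
antipodal pairs: 3

count = 3; pairs: (1,4), (2,5), (3,5)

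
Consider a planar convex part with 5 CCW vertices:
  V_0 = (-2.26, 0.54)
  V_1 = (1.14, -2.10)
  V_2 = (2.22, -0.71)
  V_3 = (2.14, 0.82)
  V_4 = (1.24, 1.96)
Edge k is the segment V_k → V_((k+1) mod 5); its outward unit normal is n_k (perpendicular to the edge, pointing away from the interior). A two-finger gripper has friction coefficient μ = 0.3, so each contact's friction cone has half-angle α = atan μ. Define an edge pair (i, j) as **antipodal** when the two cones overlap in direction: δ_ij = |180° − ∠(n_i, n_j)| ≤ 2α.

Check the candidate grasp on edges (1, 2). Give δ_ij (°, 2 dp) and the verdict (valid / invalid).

α = atan 0.3 = 16.70°;  2α = 33.40°
edge 1: e_1 = (+1.08, +1.39);  n_1 = (+0.7897, -0.6135)
edge 2: e_2 = (-0.08, +1.53);  n_2 = (+0.9986, +0.0522)
∠(n_1, n_2) = 40.84°
δ = |180° − 40.84°| = 139.16°
139.16° > 2α = 33.40°  →  invalid

δ = 139.16°, invalid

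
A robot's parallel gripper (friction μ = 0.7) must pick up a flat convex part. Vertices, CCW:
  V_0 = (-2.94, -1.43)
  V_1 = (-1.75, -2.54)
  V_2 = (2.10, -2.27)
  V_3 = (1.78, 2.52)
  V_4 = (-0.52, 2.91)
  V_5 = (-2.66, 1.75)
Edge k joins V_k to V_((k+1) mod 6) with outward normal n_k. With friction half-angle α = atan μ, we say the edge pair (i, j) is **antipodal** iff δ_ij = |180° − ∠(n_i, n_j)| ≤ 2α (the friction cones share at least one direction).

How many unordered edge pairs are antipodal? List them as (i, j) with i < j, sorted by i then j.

α = atan 0.7 = 34.99°;  2α = 69.98°
n_0 = (-0.6821, -0.7313)
n_1 = (+0.0700, -0.9975)
n_2 = (+0.9978, +0.0667)
n_3 = (+0.1672, +0.9859)
n_4 = (-0.4765, +0.8791)
n_5 = (-0.9961, +0.0877)
  (0,1): δ = 132.98°  ·
  (0,2): δ = 43.17°  ✓
  (0,3): δ = 33.38°  ✓
  (0,4): δ = 71.47°  ·
  (0,5): δ = 127.98°  ·
  (1,2): δ = 90.19°  ·
  (1,3): δ = 13.64°  ✓
  (1,4): δ = 24.45°  ✓
  (1,5): δ = 80.96°  ·
  (2,3): δ = 103.45°  ·
  (2,4): δ = 65.36°  ✓
  (2,5): δ = 8.85°  ✓
  (3,4): δ = 141.92°  ·
  (3,5): δ = 85.41°  ·
  (4,5): δ = 123.49°  ·
antipodal pairs: 6

count = 6; pairs: (0,2), (0,3), (1,3), (1,4), (2,4), (2,5)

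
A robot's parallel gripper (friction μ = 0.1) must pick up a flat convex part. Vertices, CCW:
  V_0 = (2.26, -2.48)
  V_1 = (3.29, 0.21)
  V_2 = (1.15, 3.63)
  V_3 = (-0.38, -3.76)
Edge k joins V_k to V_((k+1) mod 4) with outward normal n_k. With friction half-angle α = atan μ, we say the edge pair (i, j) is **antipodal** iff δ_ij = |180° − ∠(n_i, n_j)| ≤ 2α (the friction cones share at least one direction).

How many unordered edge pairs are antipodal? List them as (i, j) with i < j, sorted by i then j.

count = 1; pairs: (0,2)

α = atan 0.1 = 5.71°;  2α = 11.42°
n_0 = (+0.9339, -0.3576)
n_1 = (+0.8477, +0.5304)
n_2 = (-0.9792, +0.2027)
n_3 = (+0.4363, -0.8998)
  (0,1): δ = 127.01°  ·
  (0,2): δ = 9.25°  ✓
  (0,3): δ = 136.82°  ·
  (1,2): δ = 43.73°  ·
  (1,3): δ = 83.83°  ·
  (2,3): δ = 52.44°  ·
antipodal pairs: 1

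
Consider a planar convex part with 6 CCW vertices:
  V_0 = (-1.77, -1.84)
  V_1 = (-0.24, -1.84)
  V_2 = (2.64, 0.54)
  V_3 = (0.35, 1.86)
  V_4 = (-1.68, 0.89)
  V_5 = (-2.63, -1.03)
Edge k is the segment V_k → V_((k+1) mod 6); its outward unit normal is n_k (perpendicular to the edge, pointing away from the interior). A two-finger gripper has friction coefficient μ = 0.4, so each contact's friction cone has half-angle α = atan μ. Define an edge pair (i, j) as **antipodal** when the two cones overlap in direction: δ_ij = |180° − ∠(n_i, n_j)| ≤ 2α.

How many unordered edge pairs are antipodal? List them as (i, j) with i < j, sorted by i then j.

count = 5; pairs: (0,2), (0,3), (1,3), (1,4), (2,5)

α = atan 0.4 = 21.80°;  2α = 43.60°
n_0 = (+0.0000, -1.0000)
n_1 = (+0.6370, -0.7708)
n_2 = (+0.4994, +0.8664)
n_3 = (-0.4311, +0.9023)
n_4 = (-0.8963, +0.4435)
n_5 = (-0.6856, -0.7280)
  (0,1): δ = 140.43°  ·
  (0,2): δ = 29.96°  ✓
  (0,3): δ = 25.54°  ✓
  (0,4): δ = 63.67°  ·
  (0,5): δ = 136.71°  ·
  (1,2): δ = 69.53°  ·
  (1,3): δ = 14.03°  ✓
  (1,4): δ = 24.10°  ✓
  (1,5): δ = 97.14°  ·
  (2,3): δ = 124.50°  ·
  (2,4): δ = 86.37°  ·
  (2,5): δ = 13.33°  ✓
  (3,4): δ = 141.87°  ·
  (3,5): δ = 68.83°  ·
  (4,5): δ = 106.96°  ·
antipodal pairs: 5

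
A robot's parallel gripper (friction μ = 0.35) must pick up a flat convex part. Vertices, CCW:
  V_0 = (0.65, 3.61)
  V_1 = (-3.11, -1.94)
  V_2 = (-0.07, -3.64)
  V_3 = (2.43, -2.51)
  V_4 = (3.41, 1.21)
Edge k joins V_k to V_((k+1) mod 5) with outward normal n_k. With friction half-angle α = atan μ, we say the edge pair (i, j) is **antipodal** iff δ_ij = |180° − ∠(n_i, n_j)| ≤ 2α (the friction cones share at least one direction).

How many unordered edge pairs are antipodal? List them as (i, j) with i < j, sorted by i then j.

count = 3; pairs: (0,2), (0,3), (1,4)

α = atan 0.35 = 19.29°;  2α = 38.58°
n_0 = (-0.8279, +0.5609)
n_1 = (-0.4881, -0.8728)
n_2 = (+0.4119, -0.9112)
n_3 = (+0.9670, -0.2547)
n_4 = (+0.6562, +0.7546)
  (0,1): δ = 85.10°  ·
  (0,2): δ = 31.56°  ✓
  (0,3): δ = 19.36°  ✓
  (0,4): δ = 83.11°  ·
  (1,2): δ = 126.46°  ·
  (1,3): δ = 75.54°  ·
  (1,4): δ = 11.79°  ✓
  (2,3): δ = 129.08°  ·
  (2,4): δ = 65.33°  ·
  (3,4): δ = 116.25°  ·
antipodal pairs: 3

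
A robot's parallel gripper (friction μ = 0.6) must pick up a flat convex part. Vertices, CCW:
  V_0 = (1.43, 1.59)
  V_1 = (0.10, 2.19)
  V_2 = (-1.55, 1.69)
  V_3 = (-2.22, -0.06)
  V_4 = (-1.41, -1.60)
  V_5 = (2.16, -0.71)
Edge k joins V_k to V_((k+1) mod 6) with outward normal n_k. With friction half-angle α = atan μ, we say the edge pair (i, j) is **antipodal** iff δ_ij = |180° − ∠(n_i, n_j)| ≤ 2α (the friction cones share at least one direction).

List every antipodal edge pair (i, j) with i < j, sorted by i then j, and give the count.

α = atan 0.6 = 30.96°;  2α = 61.93°
n_0 = (+0.4112, +0.9115)
n_1 = (-0.2900, +0.9570)
n_2 = (-0.9339, +0.3575)
n_3 = (-0.8850, -0.4655)
n_4 = (+0.2419, -0.9703)
n_5 = (+0.9531, +0.3025)
  (0,1): δ = 138.86°  ·
  (0,2): δ = 86.67°  ·
  (0,3): δ = 37.98°  ✓
  (0,4): δ = 38.28°  ✓
  (0,5): δ = 131.89°  ·
  (1,2): δ = 127.81°  ·
  (1,3): δ = 79.12°  ·
  (1,4): δ = 2.86°  ✓
  (1,5): δ = 90.75°  ·
  (2,3): δ = 131.31°  ·
  (2,4): δ = 55.05°  ✓
  (2,5): δ = 38.56°  ✓
  (3,4): δ = 103.74°  ·
  (3,5): δ = 10.13°  ✓
  (4,5): δ = 86.39°  ·
antipodal pairs: 6

count = 6; pairs: (0,3), (0,4), (1,4), (2,4), (2,5), (3,5)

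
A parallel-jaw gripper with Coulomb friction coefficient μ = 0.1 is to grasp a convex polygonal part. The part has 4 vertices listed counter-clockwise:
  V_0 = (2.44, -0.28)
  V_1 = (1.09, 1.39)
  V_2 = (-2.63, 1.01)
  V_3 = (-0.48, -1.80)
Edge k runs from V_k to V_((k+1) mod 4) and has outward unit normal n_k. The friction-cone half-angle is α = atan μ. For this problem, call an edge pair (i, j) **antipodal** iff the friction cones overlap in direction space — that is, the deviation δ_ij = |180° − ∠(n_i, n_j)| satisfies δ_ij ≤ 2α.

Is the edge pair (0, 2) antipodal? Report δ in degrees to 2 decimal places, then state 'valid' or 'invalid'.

α = atan 0.1 = 5.71°;  2α = 11.42°
edge 0: e_0 = (-1.35, +1.67);  n_0 = (+0.7777, +0.6287)
edge 2: e_2 = (+2.15, -2.81);  n_2 = (-0.7942, -0.6077)
∠(n_0, n_2) = 178.47°
δ = |180° − 178.47°| = 1.53°
1.53° ≤ 2α = 11.42°  →  valid

δ = 1.53°, valid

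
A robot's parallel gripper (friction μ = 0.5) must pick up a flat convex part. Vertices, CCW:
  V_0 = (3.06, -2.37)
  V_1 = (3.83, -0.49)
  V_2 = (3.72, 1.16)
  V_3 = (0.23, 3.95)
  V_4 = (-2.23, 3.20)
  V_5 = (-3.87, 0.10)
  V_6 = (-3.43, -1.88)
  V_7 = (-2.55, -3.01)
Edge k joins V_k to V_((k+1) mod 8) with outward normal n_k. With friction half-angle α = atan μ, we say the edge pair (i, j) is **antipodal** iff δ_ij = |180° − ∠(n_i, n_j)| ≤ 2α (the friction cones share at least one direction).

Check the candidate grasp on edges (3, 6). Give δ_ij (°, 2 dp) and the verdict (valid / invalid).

δ = 69.05°, invalid

α = atan 0.5 = 26.57°;  2α = 53.13°
edge 3: e_3 = (-2.46, -0.75);  n_3 = (-0.2916, +0.9565)
edge 6: e_6 = (+0.88, -1.13);  n_6 = (-0.7890, -0.6144)
∠(n_3, n_6) = 110.95°
δ = |180° − 110.95°| = 69.05°
69.05° > 2α = 53.13°  →  invalid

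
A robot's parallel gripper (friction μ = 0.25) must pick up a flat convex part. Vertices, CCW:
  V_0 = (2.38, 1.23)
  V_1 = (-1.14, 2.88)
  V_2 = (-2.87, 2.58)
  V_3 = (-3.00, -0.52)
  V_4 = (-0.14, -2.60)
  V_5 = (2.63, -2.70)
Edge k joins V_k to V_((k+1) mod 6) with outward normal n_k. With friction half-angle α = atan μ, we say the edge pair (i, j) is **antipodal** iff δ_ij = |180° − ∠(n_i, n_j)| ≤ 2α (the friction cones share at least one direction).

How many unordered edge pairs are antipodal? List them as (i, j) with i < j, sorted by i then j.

count = 4; pairs: (0,3), (0,4), (1,4), (2,5)

α = atan 0.25 = 14.04°;  2α = 28.07°
n_0 = (+0.4244, +0.9055)
n_1 = (-0.1709, +0.9853)
n_2 = (-0.9991, +0.0419)
n_3 = (-0.5882, -0.8087)
n_4 = (-0.0361, -0.9993)
n_5 = (+0.9980, +0.0635)
  (0,1): δ = 145.05°  ·
  (0,2): δ = 67.29°  ·
  (0,3): δ = 10.91°  ✓
  (0,4): δ = 23.05°  ✓
  (0,5): δ = 118.75°  ·
  (1,2): δ = 102.24°  ·
  (1,3): δ = 45.87°  ·
  (1,4): δ = 11.91°  ✓
  (1,5): δ = 83.80°  ·
  (2,3): δ = 123.63°  ·
  (2,4): δ = 89.67°  ·
  (2,5): δ = 6.04°  ✓
  (3,4): δ = 146.04°  ·
  (3,5): δ = 50.33°  ·
  (4,5): δ = 84.29°  ·
antipodal pairs: 4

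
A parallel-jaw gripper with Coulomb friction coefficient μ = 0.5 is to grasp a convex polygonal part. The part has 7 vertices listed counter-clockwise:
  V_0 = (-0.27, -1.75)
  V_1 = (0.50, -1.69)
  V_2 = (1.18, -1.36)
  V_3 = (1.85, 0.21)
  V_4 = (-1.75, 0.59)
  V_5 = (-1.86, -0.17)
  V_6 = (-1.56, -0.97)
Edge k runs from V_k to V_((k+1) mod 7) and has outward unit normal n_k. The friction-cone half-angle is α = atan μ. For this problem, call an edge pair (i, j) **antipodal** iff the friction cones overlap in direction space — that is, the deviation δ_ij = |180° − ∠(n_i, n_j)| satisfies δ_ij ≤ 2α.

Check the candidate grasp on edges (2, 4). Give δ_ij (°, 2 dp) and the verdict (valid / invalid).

δ = 14.87°, valid

α = atan 0.5 = 26.57°;  2α = 53.13°
edge 2: e_2 = (+0.67, +1.57);  n_2 = (+0.9197, -0.3925)
edge 4: e_4 = (-0.11, -0.76);  n_4 = (-0.9897, +0.1432)
∠(n_2, n_4) = 165.13°
δ = |180° − 165.13°| = 14.87°
14.87° ≤ 2α = 53.13°  →  valid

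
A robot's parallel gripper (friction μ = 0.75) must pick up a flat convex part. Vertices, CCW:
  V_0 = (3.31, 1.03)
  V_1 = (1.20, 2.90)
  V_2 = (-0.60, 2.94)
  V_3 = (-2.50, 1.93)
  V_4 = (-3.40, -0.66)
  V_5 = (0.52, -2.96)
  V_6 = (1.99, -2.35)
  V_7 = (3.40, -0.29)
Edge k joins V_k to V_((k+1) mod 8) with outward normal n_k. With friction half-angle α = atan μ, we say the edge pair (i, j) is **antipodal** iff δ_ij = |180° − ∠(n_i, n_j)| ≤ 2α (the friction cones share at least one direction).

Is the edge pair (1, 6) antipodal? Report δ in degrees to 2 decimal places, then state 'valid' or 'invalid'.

δ = 56.88°, valid

α = atan 0.75 = 36.87°;  2α = 73.74°
edge 1: e_1 = (-1.80, +0.04);  n_1 = (+0.0222, +0.9998)
edge 6: e_6 = (+1.41, +2.06);  n_6 = (+0.8252, -0.5648)
∠(n_1, n_6) = 123.12°
δ = |180° − 123.12°| = 56.88°
56.88° ≤ 2α = 73.74°  →  valid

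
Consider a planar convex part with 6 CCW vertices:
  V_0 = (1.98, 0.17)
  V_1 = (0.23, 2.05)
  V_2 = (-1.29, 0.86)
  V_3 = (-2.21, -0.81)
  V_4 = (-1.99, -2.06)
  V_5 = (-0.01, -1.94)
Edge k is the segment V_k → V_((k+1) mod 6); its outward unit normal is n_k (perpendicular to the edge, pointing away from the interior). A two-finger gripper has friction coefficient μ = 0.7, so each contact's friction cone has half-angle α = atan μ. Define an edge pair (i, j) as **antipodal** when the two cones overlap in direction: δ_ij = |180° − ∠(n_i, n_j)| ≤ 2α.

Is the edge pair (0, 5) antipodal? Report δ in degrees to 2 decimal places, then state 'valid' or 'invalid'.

δ = 93.73°, invalid

α = atan 0.7 = 34.99°;  2α = 69.98°
edge 0: e_0 = (-1.75, +1.88);  n_0 = (+0.7320, +0.6813)
edge 5: e_5 = (+1.99, +2.11);  n_5 = (+0.7275, -0.6861)
∠(n_0, n_5) = 86.27°
δ = |180° − 86.27°| = 93.73°
93.73° > 2α = 69.98°  →  invalid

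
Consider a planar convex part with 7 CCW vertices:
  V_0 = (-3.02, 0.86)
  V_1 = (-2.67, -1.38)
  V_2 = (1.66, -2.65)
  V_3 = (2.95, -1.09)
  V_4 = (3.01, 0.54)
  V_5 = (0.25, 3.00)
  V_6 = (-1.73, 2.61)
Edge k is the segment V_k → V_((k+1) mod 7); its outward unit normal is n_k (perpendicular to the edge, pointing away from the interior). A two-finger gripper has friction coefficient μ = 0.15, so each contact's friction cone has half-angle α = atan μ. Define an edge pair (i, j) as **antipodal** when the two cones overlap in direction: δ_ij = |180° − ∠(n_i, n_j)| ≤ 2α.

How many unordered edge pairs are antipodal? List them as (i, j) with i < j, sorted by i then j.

α = atan 0.15 = 8.53°;  2α = 17.06°
n_0 = (-0.9880, -0.1544)
n_1 = (-0.2814, -0.9596)
n_2 = (+0.7706, -0.6373)
n_3 = (+0.9993, -0.0368)
n_4 = (+0.6654, +0.7465)
n_5 = (-0.1933, +0.9811)
n_6 = (-0.8049, +0.5934)
  (0,1): δ = 115.23°  ·
  (0,2): δ = 48.47°  ·
  (0,3): δ = 10.99°  ✓
  (0,4): δ = 39.41°  ·
  (0,5): δ = 92.26°  ·
  (0,6): δ = 134.72°  ·
  (1,2): δ = 113.24°  ·
  (1,3): δ = 75.76°  ·
  (1,4): δ = 25.36°  ·
  (1,5): δ = 27.49°  ·
  (1,6): δ = 69.95°  ·
  (2,3): δ = 142.52°  ·
  (2,4): δ = 92.12°  ·
  (2,5): δ = 39.27°  ·
  (2,6): δ = 3.19°  ✓
  (3,4): δ = 129.60°  ·
  (3,5): δ = 76.75°  ·
  (3,6): δ = 34.29°  ·
  (4,5): δ = 127.15°  ·
  (4,6): δ = 84.68°  ·
  (5,6): δ = 137.54°  ·
antipodal pairs: 2

count = 2; pairs: (0,3), (2,6)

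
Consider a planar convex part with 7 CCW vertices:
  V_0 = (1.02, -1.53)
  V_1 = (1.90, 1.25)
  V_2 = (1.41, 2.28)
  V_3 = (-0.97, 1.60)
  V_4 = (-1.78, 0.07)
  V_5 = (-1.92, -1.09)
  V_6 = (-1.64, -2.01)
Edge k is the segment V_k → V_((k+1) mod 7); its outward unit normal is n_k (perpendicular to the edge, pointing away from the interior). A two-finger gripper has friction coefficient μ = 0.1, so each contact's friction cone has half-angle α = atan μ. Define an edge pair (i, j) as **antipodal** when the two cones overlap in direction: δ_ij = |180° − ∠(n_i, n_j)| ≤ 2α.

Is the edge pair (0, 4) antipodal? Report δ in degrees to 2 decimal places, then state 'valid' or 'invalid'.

δ = 10.68°, valid

α = atan 0.1 = 5.71°;  2α = 11.42°
edge 0: e_0 = (+0.88, +2.78);  n_0 = (+0.9534, -0.3018)
edge 4: e_4 = (-0.14, -1.16);  n_4 = (-0.9928, +0.1198)
∠(n_0, n_4) = 169.32°
δ = |180° − 169.32°| = 10.68°
10.68° ≤ 2α = 11.42°  →  valid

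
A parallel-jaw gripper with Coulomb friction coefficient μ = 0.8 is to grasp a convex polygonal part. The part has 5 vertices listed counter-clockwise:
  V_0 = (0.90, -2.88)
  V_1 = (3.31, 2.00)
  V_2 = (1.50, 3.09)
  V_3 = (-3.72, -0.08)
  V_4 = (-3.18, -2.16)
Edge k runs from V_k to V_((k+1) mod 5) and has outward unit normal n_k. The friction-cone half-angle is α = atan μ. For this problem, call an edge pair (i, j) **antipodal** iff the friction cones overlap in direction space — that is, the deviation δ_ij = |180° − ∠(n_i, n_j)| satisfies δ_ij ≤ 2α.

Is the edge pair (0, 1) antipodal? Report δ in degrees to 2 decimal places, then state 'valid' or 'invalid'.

α = atan 0.8 = 38.66°;  2α = 77.32°
edge 0: e_0 = (+2.41, +4.88);  n_0 = (+0.8966, -0.4428)
edge 1: e_1 = (-1.81, +1.09);  n_1 = (+0.5159, +0.8567)
∠(n_0, n_1) = 85.23°
δ = |180° − 85.23°| = 94.77°
94.77° > 2α = 77.32°  →  invalid

δ = 94.77°, invalid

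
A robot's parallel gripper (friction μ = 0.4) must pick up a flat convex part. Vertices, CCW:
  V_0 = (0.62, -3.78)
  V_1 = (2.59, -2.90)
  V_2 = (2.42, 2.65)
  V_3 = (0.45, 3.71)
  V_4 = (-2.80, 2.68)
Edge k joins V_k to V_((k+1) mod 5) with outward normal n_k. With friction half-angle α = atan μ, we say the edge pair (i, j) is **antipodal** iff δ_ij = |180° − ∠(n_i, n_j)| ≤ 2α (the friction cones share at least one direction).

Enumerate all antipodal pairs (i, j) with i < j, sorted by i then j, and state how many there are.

α = atan 0.4 = 21.80°;  2α = 43.60°
n_0 = (+0.4079, -0.9130)
n_1 = (+0.9995, +0.0306)
n_2 = (+0.4738, +0.8806)
n_3 = (-0.3021, +0.9533)
n_4 = (-0.8838, -0.4679)
  (0,1): δ = 112.32°  ·
  (0,2): δ = 52.35°  ·
  (0,3): δ = 6.49°  ✓
  (0,4): δ = 93.83°  ·
  (1,2): δ = 120.04°  ·
  (1,3): δ = 74.17°  ·
  (1,4): δ = 26.14°  ✓
  (2,3): δ = 134.13°  ·
  (2,4): δ = 33.82°  ✓
  (3,4): δ = 79.69°  ·
antipodal pairs: 3

count = 3; pairs: (0,3), (1,4), (2,4)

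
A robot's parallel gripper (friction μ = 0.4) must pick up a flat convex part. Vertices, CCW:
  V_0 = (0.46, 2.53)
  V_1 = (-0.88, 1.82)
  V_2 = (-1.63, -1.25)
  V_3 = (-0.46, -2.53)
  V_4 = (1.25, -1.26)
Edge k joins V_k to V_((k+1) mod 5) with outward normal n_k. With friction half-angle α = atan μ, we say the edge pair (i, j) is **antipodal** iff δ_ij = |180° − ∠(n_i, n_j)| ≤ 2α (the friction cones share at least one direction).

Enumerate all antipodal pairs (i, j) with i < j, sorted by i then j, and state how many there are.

count = 4; pairs: (0,3), (1,3), (1,4), (2,4)

α = atan 0.4 = 21.80°;  2α = 43.60°
n_0 = (-0.4682, +0.8836)
n_1 = (-0.9714, +0.2373)
n_2 = (-0.7381, -0.6747)
n_3 = (+0.5962, -0.8028)
n_4 = (+0.9790, +0.2041)
  (0,1): δ = 131.65°  ·
  (0,2): δ = 75.49°  ·
  (0,3): δ = 8.68°  ✓
  (0,4): δ = 73.86°  ·
  (1,2): δ = 123.84°  ·
  (1,3): δ = 39.67°  ✓
  (1,4): δ = 25.50°  ✓
  (2,3): δ = 95.83°  ·
  (2,4): δ = 30.65°  ✓
  (3,4): δ = 114.83°  ·
antipodal pairs: 4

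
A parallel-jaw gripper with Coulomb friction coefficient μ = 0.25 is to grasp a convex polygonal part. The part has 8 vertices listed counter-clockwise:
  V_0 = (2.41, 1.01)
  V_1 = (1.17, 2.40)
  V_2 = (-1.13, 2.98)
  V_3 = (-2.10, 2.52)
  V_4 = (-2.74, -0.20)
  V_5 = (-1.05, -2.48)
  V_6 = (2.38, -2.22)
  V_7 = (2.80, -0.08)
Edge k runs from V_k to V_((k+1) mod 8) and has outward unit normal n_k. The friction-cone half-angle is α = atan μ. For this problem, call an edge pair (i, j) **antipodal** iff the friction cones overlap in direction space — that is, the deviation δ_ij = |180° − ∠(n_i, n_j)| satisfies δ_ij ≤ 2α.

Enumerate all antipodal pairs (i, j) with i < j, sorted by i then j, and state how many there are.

α = atan 0.25 = 14.04°;  2α = 28.07°
n_0 = (+0.7462, +0.6657)
n_1 = (+0.2445, +0.9696)
n_2 = (-0.4285, +0.9035)
n_3 = (-0.9734, +0.2290)
n_4 = (-0.8034, -0.5955)
n_5 = (+0.0756, -0.9971)
n_6 = (+0.9813, -0.1926)
n_7 = (+0.9415, +0.3369)
  (0,1): δ = 145.89°  ·
  (0,2): δ = 106.36°  ·
  (0,3): δ = 54.98°  ·
  (0,4): δ = 5.19°  ✓
  (0,5): δ = 52.60°  ·
  (0,6): δ = 127.16°  ·
  (0,7): δ = 157.95°  ·
  (1,2): δ = 140.48°  ·
  (1,3): δ = 89.09°  ·
  (1,4): δ = 39.30°  ·
  (1,5): δ = 18.49°  ✓
  (1,6): δ = 93.05°  ·
  (1,7): δ = 123.84°  ·
  (2,3): δ = 128.61°  ·
  (2,4): δ = 78.82°  ·
  (2,5): δ = 21.04°  ✓
  (2,6): δ = 53.52°  ·
  (2,7): δ = 84.32°  ·
  (3,4): δ = 130.21°  ·
  (3,5): δ = 72.42°  ·
  (3,6): δ = 2.14°  ✓
  (3,7): δ = 32.93°  ·
  (4,5): δ = 122.21°  ·
  (4,6): δ = 47.65°  ·
  (4,7): δ = 16.86°  ✓
  (5,6): δ = 105.44°  ·
  (5,7): δ = 74.65°  ·
  (6,7): δ = 149.21°  ·
antipodal pairs: 5

count = 5; pairs: (0,4), (1,5), (2,5), (3,6), (4,7)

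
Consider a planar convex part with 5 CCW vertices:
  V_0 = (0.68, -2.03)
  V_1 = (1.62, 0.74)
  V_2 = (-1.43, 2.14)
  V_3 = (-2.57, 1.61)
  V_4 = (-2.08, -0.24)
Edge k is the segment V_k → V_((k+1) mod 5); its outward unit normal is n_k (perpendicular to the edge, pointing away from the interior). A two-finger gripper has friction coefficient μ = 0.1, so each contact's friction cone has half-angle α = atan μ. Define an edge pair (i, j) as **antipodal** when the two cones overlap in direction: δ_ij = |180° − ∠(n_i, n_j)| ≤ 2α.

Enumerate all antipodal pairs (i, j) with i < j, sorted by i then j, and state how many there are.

count = 1; pairs: (1,4)

α = atan 0.1 = 5.71°;  2α = 11.42°
n_0 = (+0.9470, -0.3214)
n_1 = (+0.4172, +0.9088)
n_2 = (-0.4216, +0.9068)
n_3 = (-0.9667, -0.2560)
n_4 = (-0.5441, -0.8390)
  (0,1): δ = 95.91°  ·
  (0,2): δ = 46.32°  ·
  (0,3): δ = 33.58°  ·
  (0,4): δ = 75.78°  ·
  (1,2): δ = 130.41°  ·
  (1,3): δ = 50.51°  ·
  (1,4): δ = 8.31°  ✓
  (2,3): δ = 100.10°  ·
  (2,4): δ = 57.90°  ·
  (3,4): δ = 137.80°  ·
antipodal pairs: 1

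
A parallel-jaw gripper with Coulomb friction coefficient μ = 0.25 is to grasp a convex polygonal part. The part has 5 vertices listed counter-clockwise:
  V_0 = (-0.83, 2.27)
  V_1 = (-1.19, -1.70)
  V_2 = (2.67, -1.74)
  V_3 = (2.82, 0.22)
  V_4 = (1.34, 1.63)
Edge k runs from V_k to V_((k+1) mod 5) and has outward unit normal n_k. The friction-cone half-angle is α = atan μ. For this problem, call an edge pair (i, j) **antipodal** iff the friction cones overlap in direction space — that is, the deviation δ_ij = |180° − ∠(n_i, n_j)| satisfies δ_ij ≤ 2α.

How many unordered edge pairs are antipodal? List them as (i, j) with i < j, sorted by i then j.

count = 2; pairs: (0,2), (1,4)

α = atan 0.25 = 14.04°;  2α = 28.07°
n_0 = (-0.9959, +0.0903)
n_1 = (-0.0104, -0.9999)
n_2 = (+0.9971, -0.0763)
n_3 = (+0.6898, +0.7240)
n_4 = (+0.2829, +0.9592)
  (0,1): δ = 85.41°  ·
  (0,2): δ = 0.81°  ✓
  (0,3): δ = 51.57°  ·
  (0,4): δ = 78.75°  ·
  (1,2): δ = 93.78°  ·
  (1,3): δ = 43.02°  ·
  (1,4): δ = 15.84°  ✓
  (2,3): δ = 129.24°  ·
  (2,4): δ = 102.06°  ·
  (3,4): δ = 152.82°  ·
antipodal pairs: 2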